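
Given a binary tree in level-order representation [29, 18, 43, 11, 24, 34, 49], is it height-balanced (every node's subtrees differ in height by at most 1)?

Tree (level-order array): [29, 18, 43, 11, 24, 34, 49]
Definition: a tree is height-balanced if, at every node, |h(left) - h(right)| <= 1 (empty subtree has height -1).
Bottom-up per-node check:
  node 11: h_left=-1, h_right=-1, diff=0 [OK], height=0
  node 24: h_left=-1, h_right=-1, diff=0 [OK], height=0
  node 18: h_left=0, h_right=0, diff=0 [OK], height=1
  node 34: h_left=-1, h_right=-1, diff=0 [OK], height=0
  node 49: h_left=-1, h_right=-1, diff=0 [OK], height=0
  node 43: h_left=0, h_right=0, diff=0 [OK], height=1
  node 29: h_left=1, h_right=1, diff=0 [OK], height=2
All nodes satisfy the balance condition.
Result: Balanced


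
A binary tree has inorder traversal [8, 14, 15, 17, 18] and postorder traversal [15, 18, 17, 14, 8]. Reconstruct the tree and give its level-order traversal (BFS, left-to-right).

Inorder:   [8, 14, 15, 17, 18]
Postorder: [15, 18, 17, 14, 8]
Algorithm: postorder visits root last, so walk postorder right-to-left;
each value is the root of the current inorder slice — split it at that
value, recurse on the right subtree first, then the left.
Recursive splits:
  root=8; inorder splits into left=[], right=[14, 15, 17, 18]
  root=14; inorder splits into left=[], right=[15, 17, 18]
  root=17; inorder splits into left=[15], right=[18]
  root=18; inorder splits into left=[], right=[]
  root=15; inorder splits into left=[], right=[]
Reconstructed level-order: [8, 14, 17, 15, 18]


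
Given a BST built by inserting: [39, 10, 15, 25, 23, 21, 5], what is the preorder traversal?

Tree insertion order: [39, 10, 15, 25, 23, 21, 5]
Tree (level-order array): [39, 10, None, 5, 15, None, None, None, 25, 23, None, 21]
Preorder traversal: [39, 10, 5, 15, 25, 23, 21]


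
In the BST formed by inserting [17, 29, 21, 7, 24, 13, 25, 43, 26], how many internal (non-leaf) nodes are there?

Tree built from: [17, 29, 21, 7, 24, 13, 25, 43, 26]
Tree (level-order array): [17, 7, 29, None, 13, 21, 43, None, None, None, 24, None, None, None, 25, None, 26]
Rule: An internal node has at least one child.
Per-node child counts:
  node 17: 2 child(ren)
  node 7: 1 child(ren)
  node 13: 0 child(ren)
  node 29: 2 child(ren)
  node 21: 1 child(ren)
  node 24: 1 child(ren)
  node 25: 1 child(ren)
  node 26: 0 child(ren)
  node 43: 0 child(ren)
Matching nodes: [17, 7, 29, 21, 24, 25]
Count of internal (non-leaf) nodes: 6


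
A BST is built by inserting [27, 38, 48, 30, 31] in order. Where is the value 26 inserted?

Starting tree (level order): [27, None, 38, 30, 48, None, 31]
Insertion path: 27
Result: insert 26 as left child of 27
Final tree (level order): [27, 26, 38, None, None, 30, 48, None, 31]


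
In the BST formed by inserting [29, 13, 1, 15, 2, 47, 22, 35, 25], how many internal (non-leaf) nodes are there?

Tree built from: [29, 13, 1, 15, 2, 47, 22, 35, 25]
Tree (level-order array): [29, 13, 47, 1, 15, 35, None, None, 2, None, 22, None, None, None, None, None, 25]
Rule: An internal node has at least one child.
Per-node child counts:
  node 29: 2 child(ren)
  node 13: 2 child(ren)
  node 1: 1 child(ren)
  node 2: 0 child(ren)
  node 15: 1 child(ren)
  node 22: 1 child(ren)
  node 25: 0 child(ren)
  node 47: 1 child(ren)
  node 35: 0 child(ren)
Matching nodes: [29, 13, 1, 15, 22, 47]
Count of internal (non-leaf) nodes: 6


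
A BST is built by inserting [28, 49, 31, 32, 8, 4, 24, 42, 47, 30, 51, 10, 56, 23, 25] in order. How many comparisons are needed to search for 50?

Search path for 50: 28 -> 49 -> 51
Found: False
Comparisons: 3


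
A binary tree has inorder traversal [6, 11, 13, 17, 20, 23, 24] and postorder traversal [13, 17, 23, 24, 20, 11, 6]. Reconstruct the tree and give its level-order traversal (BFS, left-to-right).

Inorder:   [6, 11, 13, 17, 20, 23, 24]
Postorder: [13, 17, 23, 24, 20, 11, 6]
Algorithm: postorder visits root last, so walk postorder right-to-left;
each value is the root of the current inorder slice — split it at that
value, recurse on the right subtree first, then the left.
Recursive splits:
  root=6; inorder splits into left=[], right=[11, 13, 17, 20, 23, 24]
  root=11; inorder splits into left=[], right=[13, 17, 20, 23, 24]
  root=20; inorder splits into left=[13, 17], right=[23, 24]
  root=24; inorder splits into left=[23], right=[]
  root=23; inorder splits into left=[], right=[]
  root=17; inorder splits into left=[13], right=[]
  root=13; inorder splits into left=[], right=[]
Reconstructed level-order: [6, 11, 20, 17, 24, 13, 23]


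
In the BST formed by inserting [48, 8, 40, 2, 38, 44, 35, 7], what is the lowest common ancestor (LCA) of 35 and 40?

Tree insertion order: [48, 8, 40, 2, 38, 44, 35, 7]
Tree (level-order array): [48, 8, None, 2, 40, None, 7, 38, 44, None, None, 35]
In a BST, the LCA of p=35, q=40 is the first node v on the
root-to-leaf path with p <= v <= q (go left if both < v, right if both > v).
Walk from root:
  at 48: both 35 and 40 < 48, go left
  at 8: both 35 and 40 > 8, go right
  at 40: 35 <= 40 <= 40, this is the LCA
LCA = 40


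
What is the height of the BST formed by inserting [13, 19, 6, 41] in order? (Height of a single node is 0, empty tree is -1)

Insertion order: [13, 19, 6, 41]
Tree (level-order array): [13, 6, 19, None, None, None, 41]
Compute height bottom-up (empty subtree = -1):
  height(6) = 1 + max(-1, -1) = 0
  height(41) = 1 + max(-1, -1) = 0
  height(19) = 1 + max(-1, 0) = 1
  height(13) = 1 + max(0, 1) = 2
Height = 2


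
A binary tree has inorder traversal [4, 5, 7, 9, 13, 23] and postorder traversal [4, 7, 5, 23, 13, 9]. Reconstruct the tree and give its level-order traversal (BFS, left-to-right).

Inorder:   [4, 5, 7, 9, 13, 23]
Postorder: [4, 7, 5, 23, 13, 9]
Algorithm: postorder visits root last, so walk postorder right-to-left;
each value is the root of the current inorder slice — split it at that
value, recurse on the right subtree first, then the left.
Recursive splits:
  root=9; inorder splits into left=[4, 5, 7], right=[13, 23]
  root=13; inorder splits into left=[], right=[23]
  root=23; inorder splits into left=[], right=[]
  root=5; inorder splits into left=[4], right=[7]
  root=7; inorder splits into left=[], right=[]
  root=4; inorder splits into left=[], right=[]
Reconstructed level-order: [9, 5, 13, 4, 7, 23]


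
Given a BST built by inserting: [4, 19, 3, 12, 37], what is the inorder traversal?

Tree insertion order: [4, 19, 3, 12, 37]
Tree (level-order array): [4, 3, 19, None, None, 12, 37]
Inorder traversal: [3, 4, 12, 19, 37]


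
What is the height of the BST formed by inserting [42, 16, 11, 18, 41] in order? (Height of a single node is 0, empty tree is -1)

Insertion order: [42, 16, 11, 18, 41]
Tree (level-order array): [42, 16, None, 11, 18, None, None, None, 41]
Compute height bottom-up (empty subtree = -1):
  height(11) = 1 + max(-1, -1) = 0
  height(41) = 1 + max(-1, -1) = 0
  height(18) = 1 + max(-1, 0) = 1
  height(16) = 1 + max(0, 1) = 2
  height(42) = 1 + max(2, -1) = 3
Height = 3


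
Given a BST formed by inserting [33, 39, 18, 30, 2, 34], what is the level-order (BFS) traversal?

Tree insertion order: [33, 39, 18, 30, 2, 34]
Tree (level-order array): [33, 18, 39, 2, 30, 34]
BFS from the root, enqueuing left then right child of each popped node:
  queue [33] -> pop 33, enqueue [18, 39], visited so far: [33]
  queue [18, 39] -> pop 18, enqueue [2, 30], visited so far: [33, 18]
  queue [39, 2, 30] -> pop 39, enqueue [34], visited so far: [33, 18, 39]
  queue [2, 30, 34] -> pop 2, enqueue [none], visited so far: [33, 18, 39, 2]
  queue [30, 34] -> pop 30, enqueue [none], visited so far: [33, 18, 39, 2, 30]
  queue [34] -> pop 34, enqueue [none], visited so far: [33, 18, 39, 2, 30, 34]
Result: [33, 18, 39, 2, 30, 34]


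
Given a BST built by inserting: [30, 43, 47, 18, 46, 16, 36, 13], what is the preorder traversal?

Tree insertion order: [30, 43, 47, 18, 46, 16, 36, 13]
Tree (level-order array): [30, 18, 43, 16, None, 36, 47, 13, None, None, None, 46]
Preorder traversal: [30, 18, 16, 13, 43, 36, 47, 46]


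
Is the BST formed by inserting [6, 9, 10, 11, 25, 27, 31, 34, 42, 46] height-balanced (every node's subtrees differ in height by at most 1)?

Tree (level-order array): [6, None, 9, None, 10, None, 11, None, 25, None, 27, None, 31, None, 34, None, 42, None, 46]
Definition: a tree is height-balanced if, at every node, |h(left) - h(right)| <= 1 (empty subtree has height -1).
Bottom-up per-node check:
  node 46: h_left=-1, h_right=-1, diff=0 [OK], height=0
  node 42: h_left=-1, h_right=0, diff=1 [OK], height=1
  node 34: h_left=-1, h_right=1, diff=2 [FAIL (|-1-1|=2 > 1)], height=2
  node 31: h_left=-1, h_right=2, diff=3 [FAIL (|-1-2|=3 > 1)], height=3
  node 27: h_left=-1, h_right=3, diff=4 [FAIL (|-1-3|=4 > 1)], height=4
  node 25: h_left=-1, h_right=4, diff=5 [FAIL (|-1-4|=5 > 1)], height=5
  node 11: h_left=-1, h_right=5, diff=6 [FAIL (|-1-5|=6 > 1)], height=6
  node 10: h_left=-1, h_right=6, diff=7 [FAIL (|-1-6|=7 > 1)], height=7
  node 9: h_left=-1, h_right=7, diff=8 [FAIL (|-1-7|=8 > 1)], height=8
  node 6: h_left=-1, h_right=8, diff=9 [FAIL (|-1-8|=9 > 1)], height=9
Node 34 violates the condition: |-1 - 1| = 2 > 1.
Result: Not balanced


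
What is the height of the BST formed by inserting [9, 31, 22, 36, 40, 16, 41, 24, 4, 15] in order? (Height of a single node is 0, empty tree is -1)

Insertion order: [9, 31, 22, 36, 40, 16, 41, 24, 4, 15]
Tree (level-order array): [9, 4, 31, None, None, 22, 36, 16, 24, None, 40, 15, None, None, None, None, 41]
Compute height bottom-up (empty subtree = -1):
  height(4) = 1 + max(-1, -1) = 0
  height(15) = 1 + max(-1, -1) = 0
  height(16) = 1 + max(0, -1) = 1
  height(24) = 1 + max(-1, -1) = 0
  height(22) = 1 + max(1, 0) = 2
  height(41) = 1 + max(-1, -1) = 0
  height(40) = 1 + max(-1, 0) = 1
  height(36) = 1 + max(-1, 1) = 2
  height(31) = 1 + max(2, 2) = 3
  height(9) = 1 + max(0, 3) = 4
Height = 4


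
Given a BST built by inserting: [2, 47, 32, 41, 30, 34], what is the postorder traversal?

Tree insertion order: [2, 47, 32, 41, 30, 34]
Tree (level-order array): [2, None, 47, 32, None, 30, 41, None, None, 34]
Postorder traversal: [30, 34, 41, 32, 47, 2]


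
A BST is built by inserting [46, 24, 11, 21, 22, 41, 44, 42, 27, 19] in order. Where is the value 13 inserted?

Starting tree (level order): [46, 24, None, 11, 41, None, 21, 27, 44, 19, 22, None, None, 42]
Insertion path: 46 -> 24 -> 11 -> 21 -> 19
Result: insert 13 as left child of 19
Final tree (level order): [46, 24, None, 11, 41, None, 21, 27, 44, 19, 22, None, None, 42, None, 13]


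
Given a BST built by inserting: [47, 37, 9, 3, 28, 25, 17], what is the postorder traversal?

Tree insertion order: [47, 37, 9, 3, 28, 25, 17]
Tree (level-order array): [47, 37, None, 9, None, 3, 28, None, None, 25, None, 17]
Postorder traversal: [3, 17, 25, 28, 9, 37, 47]


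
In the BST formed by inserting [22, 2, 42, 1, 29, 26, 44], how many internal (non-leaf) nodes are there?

Tree built from: [22, 2, 42, 1, 29, 26, 44]
Tree (level-order array): [22, 2, 42, 1, None, 29, 44, None, None, 26]
Rule: An internal node has at least one child.
Per-node child counts:
  node 22: 2 child(ren)
  node 2: 1 child(ren)
  node 1: 0 child(ren)
  node 42: 2 child(ren)
  node 29: 1 child(ren)
  node 26: 0 child(ren)
  node 44: 0 child(ren)
Matching nodes: [22, 2, 42, 29]
Count of internal (non-leaf) nodes: 4


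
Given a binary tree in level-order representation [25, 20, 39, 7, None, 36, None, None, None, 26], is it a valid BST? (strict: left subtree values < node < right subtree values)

Level-order array: [25, 20, 39, 7, None, 36, None, None, None, 26]
Validate using subtree bounds (lo, hi): at each node, require lo < value < hi,
then recurse left with hi=value and right with lo=value.
Preorder trace (stopping at first violation):
  at node 25 with bounds (-inf, +inf): OK
  at node 20 with bounds (-inf, 25): OK
  at node 7 with bounds (-inf, 20): OK
  at node 39 with bounds (25, +inf): OK
  at node 36 with bounds (25, 39): OK
  at node 26 with bounds (25, 36): OK
No violation found at any node.
Result: Valid BST


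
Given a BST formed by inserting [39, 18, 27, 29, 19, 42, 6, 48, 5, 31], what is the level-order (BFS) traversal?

Tree insertion order: [39, 18, 27, 29, 19, 42, 6, 48, 5, 31]
Tree (level-order array): [39, 18, 42, 6, 27, None, 48, 5, None, 19, 29, None, None, None, None, None, None, None, 31]
BFS from the root, enqueuing left then right child of each popped node:
  queue [39] -> pop 39, enqueue [18, 42], visited so far: [39]
  queue [18, 42] -> pop 18, enqueue [6, 27], visited so far: [39, 18]
  queue [42, 6, 27] -> pop 42, enqueue [48], visited so far: [39, 18, 42]
  queue [6, 27, 48] -> pop 6, enqueue [5], visited so far: [39, 18, 42, 6]
  queue [27, 48, 5] -> pop 27, enqueue [19, 29], visited so far: [39, 18, 42, 6, 27]
  queue [48, 5, 19, 29] -> pop 48, enqueue [none], visited so far: [39, 18, 42, 6, 27, 48]
  queue [5, 19, 29] -> pop 5, enqueue [none], visited so far: [39, 18, 42, 6, 27, 48, 5]
  queue [19, 29] -> pop 19, enqueue [none], visited so far: [39, 18, 42, 6, 27, 48, 5, 19]
  queue [29] -> pop 29, enqueue [31], visited so far: [39, 18, 42, 6, 27, 48, 5, 19, 29]
  queue [31] -> pop 31, enqueue [none], visited so far: [39, 18, 42, 6, 27, 48, 5, 19, 29, 31]
Result: [39, 18, 42, 6, 27, 48, 5, 19, 29, 31]


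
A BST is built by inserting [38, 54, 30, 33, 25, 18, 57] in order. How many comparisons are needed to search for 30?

Search path for 30: 38 -> 30
Found: True
Comparisons: 2


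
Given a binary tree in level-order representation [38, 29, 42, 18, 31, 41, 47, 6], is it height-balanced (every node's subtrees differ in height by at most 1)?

Tree (level-order array): [38, 29, 42, 18, 31, 41, 47, 6]
Definition: a tree is height-balanced if, at every node, |h(left) - h(right)| <= 1 (empty subtree has height -1).
Bottom-up per-node check:
  node 6: h_left=-1, h_right=-1, diff=0 [OK], height=0
  node 18: h_left=0, h_right=-1, diff=1 [OK], height=1
  node 31: h_left=-1, h_right=-1, diff=0 [OK], height=0
  node 29: h_left=1, h_right=0, diff=1 [OK], height=2
  node 41: h_left=-1, h_right=-1, diff=0 [OK], height=0
  node 47: h_left=-1, h_right=-1, diff=0 [OK], height=0
  node 42: h_left=0, h_right=0, diff=0 [OK], height=1
  node 38: h_left=2, h_right=1, diff=1 [OK], height=3
All nodes satisfy the balance condition.
Result: Balanced


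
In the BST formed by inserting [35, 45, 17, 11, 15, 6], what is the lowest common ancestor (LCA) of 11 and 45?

Tree insertion order: [35, 45, 17, 11, 15, 6]
Tree (level-order array): [35, 17, 45, 11, None, None, None, 6, 15]
In a BST, the LCA of p=11, q=45 is the first node v on the
root-to-leaf path with p <= v <= q (go left if both < v, right if both > v).
Walk from root:
  at 35: 11 <= 35 <= 45, this is the LCA
LCA = 35


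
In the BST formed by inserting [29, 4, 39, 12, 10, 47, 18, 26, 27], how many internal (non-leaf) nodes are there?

Tree built from: [29, 4, 39, 12, 10, 47, 18, 26, 27]
Tree (level-order array): [29, 4, 39, None, 12, None, 47, 10, 18, None, None, None, None, None, 26, None, 27]
Rule: An internal node has at least one child.
Per-node child counts:
  node 29: 2 child(ren)
  node 4: 1 child(ren)
  node 12: 2 child(ren)
  node 10: 0 child(ren)
  node 18: 1 child(ren)
  node 26: 1 child(ren)
  node 27: 0 child(ren)
  node 39: 1 child(ren)
  node 47: 0 child(ren)
Matching nodes: [29, 4, 12, 18, 26, 39]
Count of internal (non-leaf) nodes: 6


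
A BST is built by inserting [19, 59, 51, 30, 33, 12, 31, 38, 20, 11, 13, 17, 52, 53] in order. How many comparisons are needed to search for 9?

Search path for 9: 19 -> 12 -> 11
Found: False
Comparisons: 3


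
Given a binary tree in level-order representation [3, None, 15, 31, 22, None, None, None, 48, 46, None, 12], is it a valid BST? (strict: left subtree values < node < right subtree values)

Level-order array: [3, None, 15, 31, 22, None, None, None, 48, 46, None, 12]
Validate using subtree bounds (lo, hi): at each node, require lo < value < hi,
then recurse left with hi=value and right with lo=value.
Preorder trace (stopping at first violation):
  at node 3 with bounds (-inf, +inf): OK
  at node 15 with bounds (3, +inf): OK
  at node 31 with bounds (3, 15): VIOLATION
Node 31 violates its bound: not (3 < 31 < 15).
Result: Not a valid BST


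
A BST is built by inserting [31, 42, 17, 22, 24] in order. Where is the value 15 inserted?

Starting tree (level order): [31, 17, 42, None, 22, None, None, None, 24]
Insertion path: 31 -> 17
Result: insert 15 as left child of 17
Final tree (level order): [31, 17, 42, 15, 22, None, None, None, None, None, 24]


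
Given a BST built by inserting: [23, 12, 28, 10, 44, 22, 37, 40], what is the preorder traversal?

Tree insertion order: [23, 12, 28, 10, 44, 22, 37, 40]
Tree (level-order array): [23, 12, 28, 10, 22, None, 44, None, None, None, None, 37, None, None, 40]
Preorder traversal: [23, 12, 10, 22, 28, 44, 37, 40]


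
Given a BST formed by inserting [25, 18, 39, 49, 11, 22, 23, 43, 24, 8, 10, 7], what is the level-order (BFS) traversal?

Tree insertion order: [25, 18, 39, 49, 11, 22, 23, 43, 24, 8, 10, 7]
Tree (level-order array): [25, 18, 39, 11, 22, None, 49, 8, None, None, 23, 43, None, 7, 10, None, 24]
BFS from the root, enqueuing left then right child of each popped node:
  queue [25] -> pop 25, enqueue [18, 39], visited so far: [25]
  queue [18, 39] -> pop 18, enqueue [11, 22], visited so far: [25, 18]
  queue [39, 11, 22] -> pop 39, enqueue [49], visited so far: [25, 18, 39]
  queue [11, 22, 49] -> pop 11, enqueue [8], visited so far: [25, 18, 39, 11]
  queue [22, 49, 8] -> pop 22, enqueue [23], visited so far: [25, 18, 39, 11, 22]
  queue [49, 8, 23] -> pop 49, enqueue [43], visited so far: [25, 18, 39, 11, 22, 49]
  queue [8, 23, 43] -> pop 8, enqueue [7, 10], visited so far: [25, 18, 39, 11, 22, 49, 8]
  queue [23, 43, 7, 10] -> pop 23, enqueue [24], visited so far: [25, 18, 39, 11, 22, 49, 8, 23]
  queue [43, 7, 10, 24] -> pop 43, enqueue [none], visited so far: [25, 18, 39, 11, 22, 49, 8, 23, 43]
  queue [7, 10, 24] -> pop 7, enqueue [none], visited so far: [25, 18, 39, 11, 22, 49, 8, 23, 43, 7]
  queue [10, 24] -> pop 10, enqueue [none], visited so far: [25, 18, 39, 11, 22, 49, 8, 23, 43, 7, 10]
  queue [24] -> pop 24, enqueue [none], visited so far: [25, 18, 39, 11, 22, 49, 8, 23, 43, 7, 10, 24]
Result: [25, 18, 39, 11, 22, 49, 8, 23, 43, 7, 10, 24]


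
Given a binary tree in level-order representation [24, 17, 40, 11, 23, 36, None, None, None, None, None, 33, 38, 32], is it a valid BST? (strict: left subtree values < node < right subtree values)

Level-order array: [24, 17, 40, 11, 23, 36, None, None, None, None, None, 33, 38, 32]
Validate using subtree bounds (lo, hi): at each node, require lo < value < hi,
then recurse left with hi=value and right with lo=value.
Preorder trace (stopping at first violation):
  at node 24 with bounds (-inf, +inf): OK
  at node 17 with bounds (-inf, 24): OK
  at node 11 with bounds (-inf, 17): OK
  at node 23 with bounds (17, 24): OK
  at node 40 with bounds (24, +inf): OK
  at node 36 with bounds (24, 40): OK
  at node 33 with bounds (24, 36): OK
  at node 32 with bounds (24, 33): OK
  at node 38 with bounds (36, 40): OK
No violation found at any node.
Result: Valid BST


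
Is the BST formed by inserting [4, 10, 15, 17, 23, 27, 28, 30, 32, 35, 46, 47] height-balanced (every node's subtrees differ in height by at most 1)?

Tree (level-order array): [4, None, 10, None, 15, None, 17, None, 23, None, 27, None, 28, None, 30, None, 32, None, 35, None, 46, None, 47]
Definition: a tree is height-balanced if, at every node, |h(left) - h(right)| <= 1 (empty subtree has height -1).
Bottom-up per-node check:
  node 47: h_left=-1, h_right=-1, diff=0 [OK], height=0
  node 46: h_left=-1, h_right=0, diff=1 [OK], height=1
  node 35: h_left=-1, h_right=1, diff=2 [FAIL (|-1-1|=2 > 1)], height=2
  node 32: h_left=-1, h_right=2, diff=3 [FAIL (|-1-2|=3 > 1)], height=3
  node 30: h_left=-1, h_right=3, diff=4 [FAIL (|-1-3|=4 > 1)], height=4
  node 28: h_left=-1, h_right=4, diff=5 [FAIL (|-1-4|=5 > 1)], height=5
  node 27: h_left=-1, h_right=5, diff=6 [FAIL (|-1-5|=6 > 1)], height=6
  node 23: h_left=-1, h_right=6, diff=7 [FAIL (|-1-6|=7 > 1)], height=7
  node 17: h_left=-1, h_right=7, diff=8 [FAIL (|-1-7|=8 > 1)], height=8
  node 15: h_left=-1, h_right=8, diff=9 [FAIL (|-1-8|=9 > 1)], height=9
  node 10: h_left=-1, h_right=9, diff=10 [FAIL (|-1-9|=10 > 1)], height=10
  node 4: h_left=-1, h_right=10, diff=11 [FAIL (|-1-10|=11 > 1)], height=11
Node 35 violates the condition: |-1 - 1| = 2 > 1.
Result: Not balanced


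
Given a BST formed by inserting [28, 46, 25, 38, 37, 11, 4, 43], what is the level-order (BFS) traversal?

Tree insertion order: [28, 46, 25, 38, 37, 11, 4, 43]
Tree (level-order array): [28, 25, 46, 11, None, 38, None, 4, None, 37, 43]
BFS from the root, enqueuing left then right child of each popped node:
  queue [28] -> pop 28, enqueue [25, 46], visited so far: [28]
  queue [25, 46] -> pop 25, enqueue [11], visited so far: [28, 25]
  queue [46, 11] -> pop 46, enqueue [38], visited so far: [28, 25, 46]
  queue [11, 38] -> pop 11, enqueue [4], visited so far: [28, 25, 46, 11]
  queue [38, 4] -> pop 38, enqueue [37, 43], visited so far: [28, 25, 46, 11, 38]
  queue [4, 37, 43] -> pop 4, enqueue [none], visited so far: [28, 25, 46, 11, 38, 4]
  queue [37, 43] -> pop 37, enqueue [none], visited so far: [28, 25, 46, 11, 38, 4, 37]
  queue [43] -> pop 43, enqueue [none], visited so far: [28, 25, 46, 11, 38, 4, 37, 43]
Result: [28, 25, 46, 11, 38, 4, 37, 43]


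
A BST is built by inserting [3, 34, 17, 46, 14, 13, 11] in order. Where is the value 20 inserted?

Starting tree (level order): [3, None, 34, 17, 46, 14, None, None, None, 13, None, 11]
Insertion path: 3 -> 34 -> 17
Result: insert 20 as right child of 17
Final tree (level order): [3, None, 34, 17, 46, 14, 20, None, None, 13, None, None, None, 11]


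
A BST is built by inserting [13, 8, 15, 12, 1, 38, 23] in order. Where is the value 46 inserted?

Starting tree (level order): [13, 8, 15, 1, 12, None, 38, None, None, None, None, 23]
Insertion path: 13 -> 15 -> 38
Result: insert 46 as right child of 38
Final tree (level order): [13, 8, 15, 1, 12, None, 38, None, None, None, None, 23, 46]


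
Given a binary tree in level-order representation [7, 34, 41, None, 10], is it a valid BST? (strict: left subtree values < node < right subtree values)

Level-order array: [7, 34, 41, None, 10]
Validate using subtree bounds (lo, hi): at each node, require lo < value < hi,
then recurse left with hi=value and right with lo=value.
Preorder trace (stopping at first violation):
  at node 7 with bounds (-inf, +inf): OK
  at node 34 with bounds (-inf, 7): VIOLATION
Node 34 violates its bound: not (-inf < 34 < 7).
Result: Not a valid BST


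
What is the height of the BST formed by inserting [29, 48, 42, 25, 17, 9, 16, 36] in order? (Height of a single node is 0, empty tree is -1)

Insertion order: [29, 48, 42, 25, 17, 9, 16, 36]
Tree (level-order array): [29, 25, 48, 17, None, 42, None, 9, None, 36, None, None, 16]
Compute height bottom-up (empty subtree = -1):
  height(16) = 1 + max(-1, -1) = 0
  height(9) = 1 + max(-1, 0) = 1
  height(17) = 1 + max(1, -1) = 2
  height(25) = 1 + max(2, -1) = 3
  height(36) = 1 + max(-1, -1) = 0
  height(42) = 1 + max(0, -1) = 1
  height(48) = 1 + max(1, -1) = 2
  height(29) = 1 + max(3, 2) = 4
Height = 4


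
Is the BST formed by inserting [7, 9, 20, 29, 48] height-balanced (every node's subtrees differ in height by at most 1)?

Tree (level-order array): [7, None, 9, None, 20, None, 29, None, 48]
Definition: a tree is height-balanced if, at every node, |h(left) - h(right)| <= 1 (empty subtree has height -1).
Bottom-up per-node check:
  node 48: h_left=-1, h_right=-1, diff=0 [OK], height=0
  node 29: h_left=-1, h_right=0, diff=1 [OK], height=1
  node 20: h_left=-1, h_right=1, diff=2 [FAIL (|-1-1|=2 > 1)], height=2
  node 9: h_left=-1, h_right=2, diff=3 [FAIL (|-1-2|=3 > 1)], height=3
  node 7: h_left=-1, h_right=3, diff=4 [FAIL (|-1-3|=4 > 1)], height=4
Node 20 violates the condition: |-1 - 1| = 2 > 1.
Result: Not balanced


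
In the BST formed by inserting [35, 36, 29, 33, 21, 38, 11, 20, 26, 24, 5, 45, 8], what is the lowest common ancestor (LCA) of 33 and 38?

Tree insertion order: [35, 36, 29, 33, 21, 38, 11, 20, 26, 24, 5, 45, 8]
Tree (level-order array): [35, 29, 36, 21, 33, None, 38, 11, 26, None, None, None, 45, 5, 20, 24, None, None, None, None, 8]
In a BST, the LCA of p=33, q=38 is the first node v on the
root-to-leaf path with p <= v <= q (go left if both < v, right if both > v).
Walk from root:
  at 35: 33 <= 35 <= 38, this is the LCA
LCA = 35


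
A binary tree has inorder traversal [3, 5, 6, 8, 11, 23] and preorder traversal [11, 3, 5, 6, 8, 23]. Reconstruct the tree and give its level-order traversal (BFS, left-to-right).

Inorder:  [3, 5, 6, 8, 11, 23]
Preorder: [11, 3, 5, 6, 8, 23]
Algorithm: preorder visits root first, so consume preorder in order;
for each root, split the current inorder slice at that value into
left-subtree inorder and right-subtree inorder, then recurse.
Recursive splits:
  root=11; inorder splits into left=[3, 5, 6, 8], right=[23]
  root=3; inorder splits into left=[], right=[5, 6, 8]
  root=5; inorder splits into left=[], right=[6, 8]
  root=6; inorder splits into left=[], right=[8]
  root=8; inorder splits into left=[], right=[]
  root=23; inorder splits into left=[], right=[]
Reconstructed level-order: [11, 3, 23, 5, 6, 8]


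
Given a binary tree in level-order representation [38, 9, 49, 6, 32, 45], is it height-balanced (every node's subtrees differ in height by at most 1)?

Tree (level-order array): [38, 9, 49, 6, 32, 45]
Definition: a tree is height-balanced if, at every node, |h(left) - h(right)| <= 1 (empty subtree has height -1).
Bottom-up per-node check:
  node 6: h_left=-1, h_right=-1, diff=0 [OK], height=0
  node 32: h_left=-1, h_right=-1, diff=0 [OK], height=0
  node 9: h_left=0, h_right=0, diff=0 [OK], height=1
  node 45: h_left=-1, h_right=-1, diff=0 [OK], height=0
  node 49: h_left=0, h_right=-1, diff=1 [OK], height=1
  node 38: h_left=1, h_right=1, diff=0 [OK], height=2
All nodes satisfy the balance condition.
Result: Balanced


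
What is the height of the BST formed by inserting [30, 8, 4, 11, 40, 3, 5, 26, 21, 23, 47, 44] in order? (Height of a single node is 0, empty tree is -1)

Insertion order: [30, 8, 4, 11, 40, 3, 5, 26, 21, 23, 47, 44]
Tree (level-order array): [30, 8, 40, 4, 11, None, 47, 3, 5, None, 26, 44, None, None, None, None, None, 21, None, None, None, None, 23]
Compute height bottom-up (empty subtree = -1):
  height(3) = 1 + max(-1, -1) = 0
  height(5) = 1 + max(-1, -1) = 0
  height(4) = 1 + max(0, 0) = 1
  height(23) = 1 + max(-1, -1) = 0
  height(21) = 1 + max(-1, 0) = 1
  height(26) = 1 + max(1, -1) = 2
  height(11) = 1 + max(-1, 2) = 3
  height(8) = 1 + max(1, 3) = 4
  height(44) = 1 + max(-1, -1) = 0
  height(47) = 1 + max(0, -1) = 1
  height(40) = 1 + max(-1, 1) = 2
  height(30) = 1 + max(4, 2) = 5
Height = 5


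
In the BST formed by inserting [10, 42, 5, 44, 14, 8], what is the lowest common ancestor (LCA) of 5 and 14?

Tree insertion order: [10, 42, 5, 44, 14, 8]
Tree (level-order array): [10, 5, 42, None, 8, 14, 44]
In a BST, the LCA of p=5, q=14 is the first node v on the
root-to-leaf path with p <= v <= q (go left if both < v, right if both > v).
Walk from root:
  at 10: 5 <= 10 <= 14, this is the LCA
LCA = 10


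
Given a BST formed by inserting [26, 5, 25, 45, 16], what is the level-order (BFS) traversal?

Tree insertion order: [26, 5, 25, 45, 16]
Tree (level-order array): [26, 5, 45, None, 25, None, None, 16]
BFS from the root, enqueuing left then right child of each popped node:
  queue [26] -> pop 26, enqueue [5, 45], visited so far: [26]
  queue [5, 45] -> pop 5, enqueue [25], visited so far: [26, 5]
  queue [45, 25] -> pop 45, enqueue [none], visited so far: [26, 5, 45]
  queue [25] -> pop 25, enqueue [16], visited so far: [26, 5, 45, 25]
  queue [16] -> pop 16, enqueue [none], visited so far: [26, 5, 45, 25, 16]
Result: [26, 5, 45, 25, 16]


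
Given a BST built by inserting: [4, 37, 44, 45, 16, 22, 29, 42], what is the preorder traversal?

Tree insertion order: [4, 37, 44, 45, 16, 22, 29, 42]
Tree (level-order array): [4, None, 37, 16, 44, None, 22, 42, 45, None, 29]
Preorder traversal: [4, 37, 16, 22, 29, 44, 42, 45]


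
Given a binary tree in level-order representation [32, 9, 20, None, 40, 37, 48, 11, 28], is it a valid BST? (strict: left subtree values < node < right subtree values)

Level-order array: [32, 9, 20, None, 40, 37, 48, 11, 28]
Validate using subtree bounds (lo, hi): at each node, require lo < value < hi,
then recurse left with hi=value and right with lo=value.
Preorder trace (stopping at first violation):
  at node 32 with bounds (-inf, +inf): OK
  at node 9 with bounds (-inf, 32): OK
  at node 40 with bounds (9, 32): VIOLATION
Node 40 violates its bound: not (9 < 40 < 32).
Result: Not a valid BST


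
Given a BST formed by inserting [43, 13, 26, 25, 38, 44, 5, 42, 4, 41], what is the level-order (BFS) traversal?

Tree insertion order: [43, 13, 26, 25, 38, 44, 5, 42, 4, 41]
Tree (level-order array): [43, 13, 44, 5, 26, None, None, 4, None, 25, 38, None, None, None, None, None, 42, 41]
BFS from the root, enqueuing left then right child of each popped node:
  queue [43] -> pop 43, enqueue [13, 44], visited so far: [43]
  queue [13, 44] -> pop 13, enqueue [5, 26], visited so far: [43, 13]
  queue [44, 5, 26] -> pop 44, enqueue [none], visited so far: [43, 13, 44]
  queue [5, 26] -> pop 5, enqueue [4], visited so far: [43, 13, 44, 5]
  queue [26, 4] -> pop 26, enqueue [25, 38], visited so far: [43, 13, 44, 5, 26]
  queue [4, 25, 38] -> pop 4, enqueue [none], visited so far: [43, 13, 44, 5, 26, 4]
  queue [25, 38] -> pop 25, enqueue [none], visited so far: [43, 13, 44, 5, 26, 4, 25]
  queue [38] -> pop 38, enqueue [42], visited so far: [43, 13, 44, 5, 26, 4, 25, 38]
  queue [42] -> pop 42, enqueue [41], visited so far: [43, 13, 44, 5, 26, 4, 25, 38, 42]
  queue [41] -> pop 41, enqueue [none], visited so far: [43, 13, 44, 5, 26, 4, 25, 38, 42, 41]
Result: [43, 13, 44, 5, 26, 4, 25, 38, 42, 41]


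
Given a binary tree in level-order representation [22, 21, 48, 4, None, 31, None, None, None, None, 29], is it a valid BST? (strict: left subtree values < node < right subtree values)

Level-order array: [22, 21, 48, 4, None, 31, None, None, None, None, 29]
Validate using subtree bounds (lo, hi): at each node, require lo < value < hi,
then recurse left with hi=value and right with lo=value.
Preorder trace (stopping at first violation):
  at node 22 with bounds (-inf, +inf): OK
  at node 21 with bounds (-inf, 22): OK
  at node 4 with bounds (-inf, 21): OK
  at node 48 with bounds (22, +inf): OK
  at node 31 with bounds (22, 48): OK
  at node 29 with bounds (31, 48): VIOLATION
Node 29 violates its bound: not (31 < 29 < 48).
Result: Not a valid BST


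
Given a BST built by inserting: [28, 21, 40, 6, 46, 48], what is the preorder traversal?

Tree insertion order: [28, 21, 40, 6, 46, 48]
Tree (level-order array): [28, 21, 40, 6, None, None, 46, None, None, None, 48]
Preorder traversal: [28, 21, 6, 40, 46, 48]


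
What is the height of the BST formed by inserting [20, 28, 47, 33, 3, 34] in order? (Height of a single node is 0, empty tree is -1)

Insertion order: [20, 28, 47, 33, 3, 34]
Tree (level-order array): [20, 3, 28, None, None, None, 47, 33, None, None, 34]
Compute height bottom-up (empty subtree = -1):
  height(3) = 1 + max(-1, -1) = 0
  height(34) = 1 + max(-1, -1) = 0
  height(33) = 1 + max(-1, 0) = 1
  height(47) = 1 + max(1, -1) = 2
  height(28) = 1 + max(-1, 2) = 3
  height(20) = 1 + max(0, 3) = 4
Height = 4


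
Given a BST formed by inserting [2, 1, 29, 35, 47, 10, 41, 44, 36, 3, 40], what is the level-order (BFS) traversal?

Tree insertion order: [2, 1, 29, 35, 47, 10, 41, 44, 36, 3, 40]
Tree (level-order array): [2, 1, 29, None, None, 10, 35, 3, None, None, 47, None, None, 41, None, 36, 44, None, 40]
BFS from the root, enqueuing left then right child of each popped node:
  queue [2] -> pop 2, enqueue [1, 29], visited so far: [2]
  queue [1, 29] -> pop 1, enqueue [none], visited so far: [2, 1]
  queue [29] -> pop 29, enqueue [10, 35], visited so far: [2, 1, 29]
  queue [10, 35] -> pop 10, enqueue [3], visited so far: [2, 1, 29, 10]
  queue [35, 3] -> pop 35, enqueue [47], visited so far: [2, 1, 29, 10, 35]
  queue [3, 47] -> pop 3, enqueue [none], visited so far: [2, 1, 29, 10, 35, 3]
  queue [47] -> pop 47, enqueue [41], visited so far: [2, 1, 29, 10, 35, 3, 47]
  queue [41] -> pop 41, enqueue [36, 44], visited so far: [2, 1, 29, 10, 35, 3, 47, 41]
  queue [36, 44] -> pop 36, enqueue [40], visited so far: [2, 1, 29, 10, 35, 3, 47, 41, 36]
  queue [44, 40] -> pop 44, enqueue [none], visited so far: [2, 1, 29, 10, 35, 3, 47, 41, 36, 44]
  queue [40] -> pop 40, enqueue [none], visited so far: [2, 1, 29, 10, 35, 3, 47, 41, 36, 44, 40]
Result: [2, 1, 29, 10, 35, 3, 47, 41, 36, 44, 40]


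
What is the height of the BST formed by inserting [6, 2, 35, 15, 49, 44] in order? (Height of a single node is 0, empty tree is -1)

Insertion order: [6, 2, 35, 15, 49, 44]
Tree (level-order array): [6, 2, 35, None, None, 15, 49, None, None, 44]
Compute height bottom-up (empty subtree = -1):
  height(2) = 1 + max(-1, -1) = 0
  height(15) = 1 + max(-1, -1) = 0
  height(44) = 1 + max(-1, -1) = 0
  height(49) = 1 + max(0, -1) = 1
  height(35) = 1 + max(0, 1) = 2
  height(6) = 1 + max(0, 2) = 3
Height = 3


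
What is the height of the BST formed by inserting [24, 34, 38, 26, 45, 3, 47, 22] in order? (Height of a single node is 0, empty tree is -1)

Insertion order: [24, 34, 38, 26, 45, 3, 47, 22]
Tree (level-order array): [24, 3, 34, None, 22, 26, 38, None, None, None, None, None, 45, None, 47]
Compute height bottom-up (empty subtree = -1):
  height(22) = 1 + max(-1, -1) = 0
  height(3) = 1 + max(-1, 0) = 1
  height(26) = 1 + max(-1, -1) = 0
  height(47) = 1 + max(-1, -1) = 0
  height(45) = 1 + max(-1, 0) = 1
  height(38) = 1 + max(-1, 1) = 2
  height(34) = 1 + max(0, 2) = 3
  height(24) = 1 + max(1, 3) = 4
Height = 4


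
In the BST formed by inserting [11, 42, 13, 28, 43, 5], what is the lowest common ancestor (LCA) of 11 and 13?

Tree insertion order: [11, 42, 13, 28, 43, 5]
Tree (level-order array): [11, 5, 42, None, None, 13, 43, None, 28]
In a BST, the LCA of p=11, q=13 is the first node v on the
root-to-leaf path with p <= v <= q (go left if both < v, right if both > v).
Walk from root:
  at 11: 11 <= 11 <= 13, this is the LCA
LCA = 11


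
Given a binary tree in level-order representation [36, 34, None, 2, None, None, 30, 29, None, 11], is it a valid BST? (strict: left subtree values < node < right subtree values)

Level-order array: [36, 34, None, 2, None, None, 30, 29, None, 11]
Validate using subtree bounds (lo, hi): at each node, require lo < value < hi,
then recurse left with hi=value and right with lo=value.
Preorder trace (stopping at first violation):
  at node 36 with bounds (-inf, +inf): OK
  at node 34 with bounds (-inf, 36): OK
  at node 2 with bounds (-inf, 34): OK
  at node 30 with bounds (2, 34): OK
  at node 29 with bounds (2, 30): OK
  at node 11 with bounds (2, 29): OK
No violation found at any node.
Result: Valid BST


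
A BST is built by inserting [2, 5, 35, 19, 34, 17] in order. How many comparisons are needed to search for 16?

Search path for 16: 2 -> 5 -> 35 -> 19 -> 17
Found: False
Comparisons: 5


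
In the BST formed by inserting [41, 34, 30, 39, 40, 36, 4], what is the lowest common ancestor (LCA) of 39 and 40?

Tree insertion order: [41, 34, 30, 39, 40, 36, 4]
Tree (level-order array): [41, 34, None, 30, 39, 4, None, 36, 40]
In a BST, the LCA of p=39, q=40 is the first node v on the
root-to-leaf path with p <= v <= q (go left if both < v, right if both > v).
Walk from root:
  at 41: both 39 and 40 < 41, go left
  at 34: both 39 and 40 > 34, go right
  at 39: 39 <= 39 <= 40, this is the LCA
LCA = 39


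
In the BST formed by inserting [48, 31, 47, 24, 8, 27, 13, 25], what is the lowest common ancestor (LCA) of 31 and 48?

Tree insertion order: [48, 31, 47, 24, 8, 27, 13, 25]
Tree (level-order array): [48, 31, None, 24, 47, 8, 27, None, None, None, 13, 25]
In a BST, the LCA of p=31, q=48 is the first node v on the
root-to-leaf path with p <= v <= q (go left if both < v, right if both > v).
Walk from root:
  at 48: 31 <= 48 <= 48, this is the LCA
LCA = 48


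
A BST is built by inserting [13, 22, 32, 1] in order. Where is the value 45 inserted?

Starting tree (level order): [13, 1, 22, None, None, None, 32]
Insertion path: 13 -> 22 -> 32
Result: insert 45 as right child of 32
Final tree (level order): [13, 1, 22, None, None, None, 32, None, 45]


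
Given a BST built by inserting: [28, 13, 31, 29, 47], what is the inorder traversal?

Tree insertion order: [28, 13, 31, 29, 47]
Tree (level-order array): [28, 13, 31, None, None, 29, 47]
Inorder traversal: [13, 28, 29, 31, 47]


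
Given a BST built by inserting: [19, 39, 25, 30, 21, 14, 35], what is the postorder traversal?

Tree insertion order: [19, 39, 25, 30, 21, 14, 35]
Tree (level-order array): [19, 14, 39, None, None, 25, None, 21, 30, None, None, None, 35]
Postorder traversal: [14, 21, 35, 30, 25, 39, 19]


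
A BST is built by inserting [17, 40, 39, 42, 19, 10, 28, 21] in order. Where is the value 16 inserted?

Starting tree (level order): [17, 10, 40, None, None, 39, 42, 19, None, None, None, None, 28, 21]
Insertion path: 17 -> 10
Result: insert 16 as right child of 10
Final tree (level order): [17, 10, 40, None, 16, 39, 42, None, None, 19, None, None, None, None, 28, 21]


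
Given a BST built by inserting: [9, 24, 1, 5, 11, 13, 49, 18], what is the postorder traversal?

Tree insertion order: [9, 24, 1, 5, 11, 13, 49, 18]
Tree (level-order array): [9, 1, 24, None, 5, 11, 49, None, None, None, 13, None, None, None, 18]
Postorder traversal: [5, 1, 18, 13, 11, 49, 24, 9]


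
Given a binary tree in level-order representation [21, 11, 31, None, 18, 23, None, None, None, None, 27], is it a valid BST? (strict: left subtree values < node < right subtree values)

Level-order array: [21, 11, 31, None, 18, 23, None, None, None, None, 27]
Validate using subtree bounds (lo, hi): at each node, require lo < value < hi,
then recurse left with hi=value and right with lo=value.
Preorder trace (stopping at first violation):
  at node 21 with bounds (-inf, +inf): OK
  at node 11 with bounds (-inf, 21): OK
  at node 18 with bounds (11, 21): OK
  at node 31 with bounds (21, +inf): OK
  at node 23 with bounds (21, 31): OK
  at node 27 with bounds (23, 31): OK
No violation found at any node.
Result: Valid BST


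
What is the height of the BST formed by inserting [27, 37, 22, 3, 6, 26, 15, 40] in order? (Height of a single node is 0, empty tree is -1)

Insertion order: [27, 37, 22, 3, 6, 26, 15, 40]
Tree (level-order array): [27, 22, 37, 3, 26, None, 40, None, 6, None, None, None, None, None, 15]
Compute height bottom-up (empty subtree = -1):
  height(15) = 1 + max(-1, -1) = 0
  height(6) = 1 + max(-1, 0) = 1
  height(3) = 1 + max(-1, 1) = 2
  height(26) = 1 + max(-1, -1) = 0
  height(22) = 1 + max(2, 0) = 3
  height(40) = 1 + max(-1, -1) = 0
  height(37) = 1 + max(-1, 0) = 1
  height(27) = 1 + max(3, 1) = 4
Height = 4


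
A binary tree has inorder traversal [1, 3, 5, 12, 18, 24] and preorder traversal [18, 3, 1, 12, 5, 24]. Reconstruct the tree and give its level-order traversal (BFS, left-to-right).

Inorder:  [1, 3, 5, 12, 18, 24]
Preorder: [18, 3, 1, 12, 5, 24]
Algorithm: preorder visits root first, so consume preorder in order;
for each root, split the current inorder slice at that value into
left-subtree inorder and right-subtree inorder, then recurse.
Recursive splits:
  root=18; inorder splits into left=[1, 3, 5, 12], right=[24]
  root=3; inorder splits into left=[1], right=[5, 12]
  root=1; inorder splits into left=[], right=[]
  root=12; inorder splits into left=[5], right=[]
  root=5; inorder splits into left=[], right=[]
  root=24; inorder splits into left=[], right=[]
Reconstructed level-order: [18, 3, 24, 1, 12, 5]
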